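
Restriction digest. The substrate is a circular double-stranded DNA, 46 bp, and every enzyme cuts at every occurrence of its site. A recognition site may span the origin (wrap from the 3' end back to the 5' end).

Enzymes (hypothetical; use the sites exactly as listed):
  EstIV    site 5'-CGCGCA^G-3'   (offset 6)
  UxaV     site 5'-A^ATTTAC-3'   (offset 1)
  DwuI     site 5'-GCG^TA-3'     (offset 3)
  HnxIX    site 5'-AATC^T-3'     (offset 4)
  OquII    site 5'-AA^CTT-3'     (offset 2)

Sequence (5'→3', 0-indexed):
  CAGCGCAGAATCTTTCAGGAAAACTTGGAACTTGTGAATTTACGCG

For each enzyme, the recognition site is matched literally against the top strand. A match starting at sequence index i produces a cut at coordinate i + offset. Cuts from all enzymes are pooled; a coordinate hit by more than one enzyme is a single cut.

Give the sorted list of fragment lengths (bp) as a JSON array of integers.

[7,7,10,11,11]

Scan for sites:
  EstIV (CGCGCAG, off=6): starts [42] → cuts [2]
  UxaV (AATTTAC, off=1): starts [36] → cuts [37]
  DwuI (GCGTA, off=3): no sites
  HnxIX (AATCT, off=4): starts [8] → cuts [12]
  OquII (AACTT, off=2): starts [21, 28] → cuts [23, 30]

Pooled cuts: [2, 12, 23, 30, 37]

Fragment lengths:
  2→12: 10 bp
  12→23: 11 bp
  23→30: 7 bp
  30→37: 7 bp
  37→2 (wrap): 46-37+2 = 11 bp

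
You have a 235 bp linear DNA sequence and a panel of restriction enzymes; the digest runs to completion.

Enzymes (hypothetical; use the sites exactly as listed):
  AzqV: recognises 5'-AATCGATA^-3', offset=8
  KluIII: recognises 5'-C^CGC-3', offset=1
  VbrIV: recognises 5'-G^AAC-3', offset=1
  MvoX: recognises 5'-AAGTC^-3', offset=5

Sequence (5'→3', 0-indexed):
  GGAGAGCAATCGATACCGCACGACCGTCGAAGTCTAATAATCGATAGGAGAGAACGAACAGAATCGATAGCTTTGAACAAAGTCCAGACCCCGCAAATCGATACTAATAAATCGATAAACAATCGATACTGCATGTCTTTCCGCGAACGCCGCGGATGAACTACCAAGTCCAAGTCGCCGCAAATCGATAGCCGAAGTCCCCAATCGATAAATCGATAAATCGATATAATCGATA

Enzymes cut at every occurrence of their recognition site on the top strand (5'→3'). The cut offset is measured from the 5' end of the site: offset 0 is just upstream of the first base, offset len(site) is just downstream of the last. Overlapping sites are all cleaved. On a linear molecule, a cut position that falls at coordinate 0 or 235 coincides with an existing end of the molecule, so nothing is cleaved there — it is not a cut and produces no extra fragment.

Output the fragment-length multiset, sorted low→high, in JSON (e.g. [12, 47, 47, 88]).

Per-enzyme occurrences:
  AzqV AATCGATA/8: at [7, 38, 61, 95, 109, 120, 182, 202, 210, 218, 227] ⇒ [15, 46, 69, 103, 117, 128, 190, 210, 218, 226] (position 235 is a terminus of the linear molecule — no cut)
  KluIII CCGC/1: at [15, 90, 140, 149, 177] ⇒ [16, 91, 141, 150, 178]
  VbrIV GAAC/1: at [51, 55, 74, 144, 157] ⇒ [52, 56, 75, 145, 158]
  MvoX AAGTC/5: at [29, 79, 165, 171, 194] ⇒ [34, 84, 170, 176, 199]

Pooled cuts: [15, 16, 34, 46, 52, 56, 69, 75, 84, 91, 103, 117, 128, 141, 145, 150, 158, 170, 176, 178, 190, 199, 210, 218, 226]

Fragments:
  [0,15): 15 bp
  [15,16): 1 bp
  [16,34): 18 bp
  [34,46): 12 bp
  [46,52): 6 bp
  [52,56): 4 bp
  [56,69): 13 bp
  [69,75): 6 bp
  [75,84): 9 bp
  [84,91): 7 bp
  [91,103): 12 bp
  [103,117): 14 bp
  [117,128): 11 bp
  [128,141): 13 bp
  [141,145): 4 bp
  [145,150): 5 bp
  [150,158): 8 bp
  [158,170): 12 bp
  [170,176): 6 bp
  [176,178): 2 bp
  [178,190): 12 bp
  [190,199): 9 bp
  [199,210): 11 bp
  [210,218): 8 bp
  [218,226): 8 bp
  [226,235): 9 bp

[1,2,4,4,5,6,6,6,7,8,8,8,9,9,9,11,11,12,12,12,12,13,13,14,15,18]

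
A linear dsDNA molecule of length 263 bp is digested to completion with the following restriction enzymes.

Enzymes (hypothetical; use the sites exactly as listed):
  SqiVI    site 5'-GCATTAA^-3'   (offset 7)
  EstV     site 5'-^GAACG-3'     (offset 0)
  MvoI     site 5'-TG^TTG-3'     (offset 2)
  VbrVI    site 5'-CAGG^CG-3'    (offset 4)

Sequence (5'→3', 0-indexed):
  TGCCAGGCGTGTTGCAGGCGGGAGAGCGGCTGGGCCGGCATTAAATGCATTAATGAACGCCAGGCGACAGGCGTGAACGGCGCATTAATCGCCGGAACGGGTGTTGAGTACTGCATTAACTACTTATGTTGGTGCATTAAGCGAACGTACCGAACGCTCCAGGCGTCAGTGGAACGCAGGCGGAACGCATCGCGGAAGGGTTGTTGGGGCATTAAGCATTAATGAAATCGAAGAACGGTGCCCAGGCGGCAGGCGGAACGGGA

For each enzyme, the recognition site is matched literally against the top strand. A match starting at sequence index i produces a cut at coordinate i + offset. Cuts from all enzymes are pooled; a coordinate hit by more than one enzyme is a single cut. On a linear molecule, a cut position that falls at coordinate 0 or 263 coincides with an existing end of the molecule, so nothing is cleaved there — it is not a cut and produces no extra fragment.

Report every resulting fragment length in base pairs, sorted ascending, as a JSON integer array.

Per-enzyme occurrences:
  SqiVI (GCATTAA, off=7): starts [37, 46, 81, 112, 133, 208, 215] → cuts [44, 53, 88, 119, 140, 215, 222]
  EstV (GAACG, off=0): starts [54, 74, 94, 142, 151, 171, 182, 232, 255] → cuts [54, 74, 94, 142, 151, 171, 182, 232, 255]
  MvoI (TGTTG, off=2): starts [9, 101, 126, 201] → cuts [11, 103, 128, 203]
  VbrVI (CAGGCG, off=4): starts [3, 14, 60, 67, 159, 176, 242, 249] → cuts [7, 18, 64, 71, 163, 180, 246, 253]

All cut coordinates (distinct, sorted): [7, 11, 18, 44, 53, 54, 64, 71, 74, 88, 94, 103, 119, 128, 140, 142, 151, 163, 171, 180, 182, 203, 215, 222, 232, 246, 253, 255]

Fragments:
  [0,7): 7 bp
  [7,11): 4 bp
  [11,18): 7 bp
  [18,44): 26 bp
  [44,53): 9 bp
  [53,54): 1 bp
  [54,64): 10 bp
  [64,71): 7 bp
  [71,74): 3 bp
  [74,88): 14 bp
  [88,94): 6 bp
  [94,103): 9 bp
  [103,119): 16 bp
  [119,128): 9 bp
  [128,140): 12 bp
  [140,142): 2 bp
  [142,151): 9 bp
  [151,163): 12 bp
  [163,171): 8 bp
  [171,180): 9 bp
  [180,182): 2 bp
  [182,203): 21 bp
  [203,215): 12 bp
  [215,222): 7 bp
  [222,232): 10 bp
  [232,246): 14 bp
  [246,253): 7 bp
  [253,255): 2 bp
  [255,263): 8 bp

[1,2,2,2,3,4,6,7,7,7,7,7,8,8,9,9,9,9,9,10,10,12,12,12,14,14,16,21,26]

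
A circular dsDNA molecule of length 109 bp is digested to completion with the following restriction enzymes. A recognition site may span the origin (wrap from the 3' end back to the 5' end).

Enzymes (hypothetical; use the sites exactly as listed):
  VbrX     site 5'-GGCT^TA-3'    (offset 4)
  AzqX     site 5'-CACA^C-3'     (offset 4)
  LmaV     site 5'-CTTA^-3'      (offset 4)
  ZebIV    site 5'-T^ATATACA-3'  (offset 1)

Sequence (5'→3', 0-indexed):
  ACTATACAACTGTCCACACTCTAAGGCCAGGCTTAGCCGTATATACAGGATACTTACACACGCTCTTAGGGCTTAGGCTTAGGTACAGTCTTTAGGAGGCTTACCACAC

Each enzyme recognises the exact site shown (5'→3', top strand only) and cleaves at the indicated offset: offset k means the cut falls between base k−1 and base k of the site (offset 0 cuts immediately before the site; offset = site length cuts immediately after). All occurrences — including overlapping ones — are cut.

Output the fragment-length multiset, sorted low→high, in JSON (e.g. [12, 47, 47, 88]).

[2,2,2,2,2,4,4,5,5,5,8,15,16,17,20]

Per-enzyme occurrences:
  VbrX (GGCTTA, off=4): starts [29, 69, 75, 97] → cuts [33, 73, 79, 101]
  AzqX (CACAC, off=4): starts [14, 56, 104, 106] → cuts [1, 18, 60, 108]
  LmaV (CTTA, off=4): starts [31, 52, 64, 71, 77, 99] → cuts [35, 56, 68, 75, 81, 103]
  ZebIV (TATATACA, off=1): starts [39] → cuts [40]

All cut coordinates (distinct, sorted): [1, 18, 33, 35, 40, 56, 60, 68, 73, 75, 79, 81, 101, 103, 108]

Fragments:
  1→18: 17 bp
  18→33: 15 bp
  33→35: 2 bp
  35→40: 5 bp
  40→56: 16 bp
  56→60: 4 bp
  60→68: 8 bp
  68→73: 5 bp
  73→75: 2 bp
  75→79: 4 bp
  79→81: 2 bp
  81→101: 20 bp
  101→103: 2 bp
  103→108: 5 bp
  108→1 (wrap): 109-108+1 = 2 bp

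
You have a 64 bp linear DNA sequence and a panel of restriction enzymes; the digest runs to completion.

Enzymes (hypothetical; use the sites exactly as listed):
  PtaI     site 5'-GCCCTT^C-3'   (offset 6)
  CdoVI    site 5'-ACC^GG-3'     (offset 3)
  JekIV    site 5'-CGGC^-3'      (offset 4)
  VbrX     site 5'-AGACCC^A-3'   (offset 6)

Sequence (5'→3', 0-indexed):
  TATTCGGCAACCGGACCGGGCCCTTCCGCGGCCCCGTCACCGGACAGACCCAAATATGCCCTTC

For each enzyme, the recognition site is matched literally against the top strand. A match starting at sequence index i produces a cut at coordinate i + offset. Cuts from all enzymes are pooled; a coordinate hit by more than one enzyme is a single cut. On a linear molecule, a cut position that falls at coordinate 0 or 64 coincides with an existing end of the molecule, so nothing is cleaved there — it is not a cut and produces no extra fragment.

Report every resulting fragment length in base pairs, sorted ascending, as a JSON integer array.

Scan for sites:
  PtaI (GCCCTTC, off=6): starts [19, 57] → cuts [25, 63]
  CdoVI (ACCGG, off=3): starts [9, 14, 38] → cuts [12, 17, 41]
  JekIV (CGGC, off=4): starts [4, 28] → cuts [8, 32]
  VbrX (AGACCCA, off=6): starts [45] → cuts [51]

All cut coordinates (distinct, sorted): [8, 12, 17, 25, 32, 41, 51, 63]

Fragment lengths:
  [0,8): 8 bp
  [8,12): 4 bp
  [12,17): 5 bp
  [17,25): 8 bp
  [25,32): 7 bp
  [32,41): 9 bp
  [41,51): 10 bp
  [51,63): 12 bp
  [63,64): 1 bp

[1,4,5,7,8,8,9,10,12]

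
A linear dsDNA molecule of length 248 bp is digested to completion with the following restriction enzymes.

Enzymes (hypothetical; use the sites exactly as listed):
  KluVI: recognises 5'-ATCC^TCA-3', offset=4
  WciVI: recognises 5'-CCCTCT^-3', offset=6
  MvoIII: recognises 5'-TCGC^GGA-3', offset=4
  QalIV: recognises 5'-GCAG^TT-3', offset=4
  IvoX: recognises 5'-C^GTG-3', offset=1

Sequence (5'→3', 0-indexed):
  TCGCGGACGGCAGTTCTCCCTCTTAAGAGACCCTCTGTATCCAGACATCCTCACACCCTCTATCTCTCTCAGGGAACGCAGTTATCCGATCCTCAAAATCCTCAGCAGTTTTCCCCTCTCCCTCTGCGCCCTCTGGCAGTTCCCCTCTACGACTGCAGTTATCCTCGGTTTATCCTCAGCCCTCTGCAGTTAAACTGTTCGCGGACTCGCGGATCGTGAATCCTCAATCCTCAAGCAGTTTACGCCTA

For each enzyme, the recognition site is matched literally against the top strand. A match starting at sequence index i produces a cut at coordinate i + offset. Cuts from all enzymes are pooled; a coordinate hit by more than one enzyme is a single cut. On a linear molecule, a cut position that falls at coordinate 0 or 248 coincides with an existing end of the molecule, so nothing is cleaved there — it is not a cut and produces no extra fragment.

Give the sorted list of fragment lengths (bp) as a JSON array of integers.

Site scan:
  KluVI (ATCCTCA, off=4): starts [46, 88, 97, 171, 219, 226] → cuts [50, 92, 101, 175, 223, 230]
  WciVI (CCCTCT, off=6): starts [17, 30, 55, 113, 119, 128, 142, 179] → cuts [23, 36, 61, 119, 125, 134, 148, 185]
  MvoIII (TCGCGGA, off=4): starts [0, 198, 206] → cuts [4, 202, 210]
  QalIV (GCAGTT, off=4): starts [9, 77, 104, 135, 154, 185, 234] → cuts [13, 81, 108, 139, 158, 189, 238]
  IvoX (CGTG, off=1): starts [214] → cuts [215]

Pooled cuts: [4, 13, 23, 36, 50, 61, 81, 92, 101, 108, 119, 125, 134, 139, 148, 158, 175, 185, 189, 202, 210, 215, 223, 230, 238]

Fragments:
  [0,4): 4 bp
  [4,13): 9 bp
  [13,23): 10 bp
  [23,36): 13 bp
  [36,50): 14 bp
  [50,61): 11 bp
  [61,81): 20 bp
  [81,92): 11 bp
  [92,101): 9 bp
  [101,108): 7 bp
  [108,119): 11 bp
  [119,125): 6 bp
  [125,134): 9 bp
  [134,139): 5 bp
  [139,148): 9 bp
  [148,158): 10 bp
  [158,175): 17 bp
  [175,185): 10 bp
  [185,189): 4 bp
  [189,202): 13 bp
  [202,210): 8 bp
  [210,215): 5 bp
  [215,223): 8 bp
  [223,230): 7 bp
  [230,238): 8 bp
  [238,248): 10 bp

[4,4,5,5,6,7,7,8,8,8,9,9,9,9,10,10,10,10,11,11,11,13,13,14,17,20]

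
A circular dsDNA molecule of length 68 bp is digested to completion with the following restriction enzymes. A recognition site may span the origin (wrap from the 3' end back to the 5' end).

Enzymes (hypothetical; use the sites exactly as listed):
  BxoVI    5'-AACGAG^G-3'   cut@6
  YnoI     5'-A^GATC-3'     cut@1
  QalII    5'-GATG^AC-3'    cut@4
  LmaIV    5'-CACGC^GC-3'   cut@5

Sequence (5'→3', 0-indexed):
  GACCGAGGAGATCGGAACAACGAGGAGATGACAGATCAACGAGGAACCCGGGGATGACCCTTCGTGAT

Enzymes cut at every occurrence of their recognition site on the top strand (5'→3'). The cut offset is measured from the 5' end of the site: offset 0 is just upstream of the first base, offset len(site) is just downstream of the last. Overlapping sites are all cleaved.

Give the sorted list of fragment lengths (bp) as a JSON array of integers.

[3,6,8,10,13,13,15]

Per-enzyme occurrences:
  BxoVI AACGAGG/6: at [18, 37] ⇒ [24, 43]
  YnoI AGATC/1: at [8, 32] ⇒ [9, 33]
  QalII GATGAC/4: at [26, 52, 65] ⇒ [1, 30, 56]
  LmaIV (CACGCGC, off=5): no sites

All cut coordinates (distinct, sorted): [1, 9, 24, 30, 33, 43, 56]

Fragment lengths:
  1→9: 8 bp
  9→24: 15 bp
  24→30: 6 bp
  30→33: 3 bp
  33→43: 10 bp
  43→56: 13 bp
  56→1 (wrap): 68-56+1 = 13 bp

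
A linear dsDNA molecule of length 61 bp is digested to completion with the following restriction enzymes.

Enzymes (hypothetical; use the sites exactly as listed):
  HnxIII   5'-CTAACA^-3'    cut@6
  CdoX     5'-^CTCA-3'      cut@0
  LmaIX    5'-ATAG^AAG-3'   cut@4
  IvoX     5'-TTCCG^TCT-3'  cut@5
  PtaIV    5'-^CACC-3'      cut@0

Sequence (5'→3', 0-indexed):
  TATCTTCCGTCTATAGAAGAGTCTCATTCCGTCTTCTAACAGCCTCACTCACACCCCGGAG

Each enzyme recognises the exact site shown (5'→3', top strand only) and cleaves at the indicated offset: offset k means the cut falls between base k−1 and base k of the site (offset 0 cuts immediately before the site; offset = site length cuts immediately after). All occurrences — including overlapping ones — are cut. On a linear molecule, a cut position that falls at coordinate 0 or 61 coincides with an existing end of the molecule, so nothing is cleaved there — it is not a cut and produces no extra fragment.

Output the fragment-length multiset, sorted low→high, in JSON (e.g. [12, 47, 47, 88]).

Site scan:
  HnxIII (CTAACA, off=6): starts [35] → cuts [41]
  CdoX (CTCA, off=0): starts [22, 43, 47] → cuts [22, 43, 47]
  LmaIX (ATAGAAG, off=4): starts [12] → cuts [16]
  IvoX (TTCCGTCT, off=5): starts [4, 26] → cuts [9, 31]
  PtaIV (CACC, off=0): starts [51] → cuts [51]

Pooled cuts: [9, 16, 22, 31, 41, 43, 47, 51]

Fragment lengths:
  [0,9): 9 bp
  [9,16): 7 bp
  [16,22): 6 bp
  [22,31): 9 bp
  [31,41): 10 bp
  [41,43): 2 bp
  [43,47): 4 bp
  [47,51): 4 bp
  [51,61): 10 bp

[2,4,4,6,7,9,9,10,10]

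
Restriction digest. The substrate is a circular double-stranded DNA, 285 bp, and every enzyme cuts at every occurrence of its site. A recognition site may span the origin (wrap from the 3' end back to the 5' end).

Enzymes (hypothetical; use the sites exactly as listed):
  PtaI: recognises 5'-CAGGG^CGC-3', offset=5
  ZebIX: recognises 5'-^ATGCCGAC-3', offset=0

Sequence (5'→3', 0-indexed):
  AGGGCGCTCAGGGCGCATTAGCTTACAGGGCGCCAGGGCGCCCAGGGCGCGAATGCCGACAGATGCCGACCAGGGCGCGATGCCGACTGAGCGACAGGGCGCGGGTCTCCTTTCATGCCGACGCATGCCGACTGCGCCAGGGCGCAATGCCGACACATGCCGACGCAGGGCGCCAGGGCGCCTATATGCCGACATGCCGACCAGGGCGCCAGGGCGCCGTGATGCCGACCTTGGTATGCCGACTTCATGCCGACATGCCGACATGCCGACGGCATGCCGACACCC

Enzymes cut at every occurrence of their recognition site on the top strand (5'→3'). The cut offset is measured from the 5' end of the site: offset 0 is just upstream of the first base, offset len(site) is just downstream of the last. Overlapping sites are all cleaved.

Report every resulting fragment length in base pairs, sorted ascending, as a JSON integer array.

Per-enzyme occurrences:
  PtaI (CAGGGCGC, off=5): starts [8, 25, 33, 42, 70, 94, 137, 165, 173, 201, 209, 284] → cuts [4, 13, 30, 38, 47, 75, 99, 142, 170, 178, 206, 214]
  ZebIX (ATGCCGAC, off=0): starts [52, 62, 79, 114, 124, 146, 156, 185, 193, 221, 235, 246, 254, 262, 273] → cuts [52, 62, 79, 114, 124, 146, 156, 185, 193, 221, 235, 246, 254, 262, 273]

Pooled cuts: [4, 13, 30, 38, 47, 52, 62, 75, 79, 99, 114, 124, 142, 146, 156, 170, 178, 185, 193, 206, 214, 221, 235, 246, 254, 262, 273]

Fragments:
  4→13: 9 bp
  13→30: 17 bp
  30→38: 8 bp
  38→47: 9 bp
  47→52: 5 bp
  52→62: 10 bp
  62→75: 13 bp
  75→79: 4 bp
  79→99: 20 bp
  99→114: 15 bp
  114→124: 10 bp
  124→142: 18 bp
  142→146: 4 bp
  146→156: 10 bp
  156→170: 14 bp
  170→178: 8 bp
  178→185: 7 bp
  185→193: 8 bp
  193→206: 13 bp
  206→214: 8 bp
  214→221: 7 bp
  221→235: 14 bp
  235→246: 11 bp
  246→254: 8 bp
  254→262: 8 bp
  262→273: 11 bp
  273→4 (wrap): 285-273+4 = 16 bp

[4,4,5,7,7,8,8,8,8,8,8,9,9,10,10,10,11,11,13,13,14,14,15,16,17,18,20]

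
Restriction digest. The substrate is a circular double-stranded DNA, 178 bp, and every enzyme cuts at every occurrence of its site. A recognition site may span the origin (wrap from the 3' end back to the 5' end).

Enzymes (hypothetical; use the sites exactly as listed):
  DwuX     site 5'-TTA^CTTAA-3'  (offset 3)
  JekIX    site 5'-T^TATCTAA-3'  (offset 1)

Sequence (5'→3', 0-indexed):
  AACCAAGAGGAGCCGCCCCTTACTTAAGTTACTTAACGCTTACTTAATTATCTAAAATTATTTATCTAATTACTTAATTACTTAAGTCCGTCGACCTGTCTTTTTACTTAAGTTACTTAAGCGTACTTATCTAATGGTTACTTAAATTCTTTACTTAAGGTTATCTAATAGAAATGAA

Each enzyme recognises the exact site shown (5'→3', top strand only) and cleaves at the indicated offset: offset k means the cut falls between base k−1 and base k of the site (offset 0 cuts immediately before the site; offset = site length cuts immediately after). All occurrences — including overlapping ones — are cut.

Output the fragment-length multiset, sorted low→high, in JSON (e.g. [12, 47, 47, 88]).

Scan for sites:
  DwuX TTACTTAA/3: at [19, 28, 39, 69, 77, 103, 112, 137, 150] ⇒ [22, 31, 42, 72, 80, 106, 115, 140, 153]
  JekIX TTATCTAA/1: at [47, 61, 126, 160] ⇒ [48, 62, 127, 161]

Pooled cuts: [22, 31, 42, 48, 62, 72, 80, 106, 115, 127, 140, 153, 161]

Fragment lengths:
  22→31: 9 bp
  31→42: 11 bp
  42→48: 6 bp
  48→62: 14 bp
  62→72: 10 bp
  72→80: 8 bp
  80→106: 26 bp
  106→115: 9 bp
  115→127: 12 bp
  127→140: 13 bp
  140→153: 13 bp
  153→161: 8 bp
  161→22 (wrap): 178-161+22 = 39 bp

[6,8,8,9,9,10,11,12,13,13,14,26,39]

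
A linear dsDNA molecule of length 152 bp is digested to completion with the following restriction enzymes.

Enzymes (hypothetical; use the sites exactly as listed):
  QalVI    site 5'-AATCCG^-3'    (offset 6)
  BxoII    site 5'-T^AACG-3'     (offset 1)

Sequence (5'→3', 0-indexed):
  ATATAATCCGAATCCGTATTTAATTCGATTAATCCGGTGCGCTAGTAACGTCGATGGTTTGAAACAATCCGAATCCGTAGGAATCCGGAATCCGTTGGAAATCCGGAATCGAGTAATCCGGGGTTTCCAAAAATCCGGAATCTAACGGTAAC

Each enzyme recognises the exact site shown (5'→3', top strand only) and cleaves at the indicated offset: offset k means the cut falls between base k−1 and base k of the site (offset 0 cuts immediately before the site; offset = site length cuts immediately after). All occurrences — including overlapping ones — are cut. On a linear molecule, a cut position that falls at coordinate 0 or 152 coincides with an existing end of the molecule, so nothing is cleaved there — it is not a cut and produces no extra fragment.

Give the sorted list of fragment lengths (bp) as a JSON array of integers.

[6,6,6,7,9,10,10,10,11,15,17,20,25]

Site scan:
  QalVI AATCCG/6: at [4, 10, 30, 65, 71, 81, 88, 99, 114, 131] ⇒ [10, 16, 36, 71, 77, 87, 94, 105, 120, 137]
  BxoII TAACG/1: at [45, 142] ⇒ [46, 143]

All cut coordinates (distinct, sorted): [10, 16, 36, 46, 71, 77, 87, 94, 105, 120, 137, 143]

Fragment lengths:
  [0,10): 10 bp
  [10,16): 6 bp
  [16,36): 20 bp
  [36,46): 10 bp
  [46,71): 25 bp
  [71,77): 6 bp
  [77,87): 10 bp
  [87,94): 7 bp
  [94,105): 11 bp
  [105,120): 15 bp
  [120,137): 17 bp
  [137,143): 6 bp
  [143,152): 9 bp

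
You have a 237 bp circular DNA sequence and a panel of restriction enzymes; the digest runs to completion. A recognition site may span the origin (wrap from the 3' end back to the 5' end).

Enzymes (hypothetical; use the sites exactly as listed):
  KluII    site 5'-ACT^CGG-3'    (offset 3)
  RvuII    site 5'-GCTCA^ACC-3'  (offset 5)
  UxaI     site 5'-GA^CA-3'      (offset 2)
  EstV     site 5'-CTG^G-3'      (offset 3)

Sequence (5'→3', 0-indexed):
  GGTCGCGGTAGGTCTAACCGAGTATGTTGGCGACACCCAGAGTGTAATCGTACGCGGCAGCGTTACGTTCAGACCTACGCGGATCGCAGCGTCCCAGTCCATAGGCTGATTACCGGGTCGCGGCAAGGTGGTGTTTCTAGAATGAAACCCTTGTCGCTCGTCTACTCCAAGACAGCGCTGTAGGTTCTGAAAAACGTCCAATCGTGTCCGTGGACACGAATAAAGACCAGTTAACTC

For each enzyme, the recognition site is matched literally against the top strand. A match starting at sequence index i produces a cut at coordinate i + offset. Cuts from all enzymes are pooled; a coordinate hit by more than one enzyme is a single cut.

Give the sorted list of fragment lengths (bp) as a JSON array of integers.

Scan for sites:
  KluII ACTCGG/3: at [233] ⇒ [236]
  RvuII (GCTCAACC, off=5): no sites
  UxaI GACA/2: at [31, 170, 212] ⇒ [33, 172, 214]
  EstV (CTGG, off=3): no sites

Pooled cuts: [33, 172, 214, 236]

Fragment lengths:
  33→172: 139 bp
  172→214: 42 bp
  214→236: 22 bp
  236→33 (wrap): 237-236+33 = 34 bp

[22,34,42,139]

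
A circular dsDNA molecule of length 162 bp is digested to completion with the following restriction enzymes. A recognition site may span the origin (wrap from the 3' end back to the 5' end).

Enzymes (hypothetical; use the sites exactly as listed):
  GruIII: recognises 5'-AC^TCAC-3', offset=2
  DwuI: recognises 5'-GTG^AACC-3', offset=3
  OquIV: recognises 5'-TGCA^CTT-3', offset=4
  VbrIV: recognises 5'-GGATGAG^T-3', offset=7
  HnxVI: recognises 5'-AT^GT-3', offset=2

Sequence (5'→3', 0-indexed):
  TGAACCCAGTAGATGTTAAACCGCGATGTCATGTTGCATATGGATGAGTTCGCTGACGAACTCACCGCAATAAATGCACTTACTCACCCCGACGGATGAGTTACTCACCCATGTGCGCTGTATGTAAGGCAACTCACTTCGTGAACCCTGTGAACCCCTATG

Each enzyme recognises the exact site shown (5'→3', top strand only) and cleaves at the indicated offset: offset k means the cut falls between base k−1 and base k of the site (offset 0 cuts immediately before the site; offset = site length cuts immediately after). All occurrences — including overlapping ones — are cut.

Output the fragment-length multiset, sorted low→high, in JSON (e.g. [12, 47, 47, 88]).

[3,4,5,5,8,9,9,10,10,11,12,13,13,16,17,17]

Per-enzyme occurrences:
  GruIII (ACTCAC, off=2): starts [59, 81, 102, 131] → cuts [61, 83, 104, 133]
  DwuI (GTGAACC, off=3): starts [140, 149, 161] → cuts [2, 143, 152]
  OquIV (TGCACTT, off=4): starts [74] → cuts [78]
  VbrIV (GGATGAGT, off=7): starts [41, 93] → cuts [48, 100]
  HnxVI (ATGT, off=2): starts [12, 25, 30, 110, 121, 159] → cuts [14, 27, 32, 112, 123, 161]

Pooled cuts: [2, 14, 27, 32, 48, 61, 78, 83, 100, 104, 112, 123, 133, 143, 152, 161]

Fragments:
  2→14: 12 bp
  14→27: 13 bp
  27→32: 5 bp
  32→48: 16 bp
  48→61: 13 bp
  61→78: 17 bp
  78→83: 5 bp
  83→100: 17 bp
  100→104: 4 bp
  104→112: 8 bp
  112→123: 11 bp
  123→133: 10 bp
  133→143: 10 bp
  143→152: 9 bp
  152→161: 9 bp
  161→2 (wrap): 162-161+2 = 3 bp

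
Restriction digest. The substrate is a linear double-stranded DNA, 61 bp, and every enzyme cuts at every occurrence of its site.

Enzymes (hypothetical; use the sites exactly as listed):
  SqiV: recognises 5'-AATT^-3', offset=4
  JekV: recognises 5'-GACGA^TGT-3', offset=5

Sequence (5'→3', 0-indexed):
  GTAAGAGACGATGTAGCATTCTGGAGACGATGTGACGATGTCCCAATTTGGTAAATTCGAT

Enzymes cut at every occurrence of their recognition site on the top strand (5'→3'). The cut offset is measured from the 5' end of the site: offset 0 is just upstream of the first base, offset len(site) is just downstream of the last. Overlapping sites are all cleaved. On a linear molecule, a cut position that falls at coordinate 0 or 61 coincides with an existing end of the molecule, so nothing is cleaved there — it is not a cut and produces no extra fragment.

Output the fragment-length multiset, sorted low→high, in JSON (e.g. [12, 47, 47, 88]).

[4,8,9,10,11,19]

Scan for sites:
  SqiV AATT/4: at [44, 53] ⇒ [48, 57]
  JekV GACGATGT/5: at [6, 25, 33] ⇒ [11, 30, 38]

Pooled cuts: [11, 30, 38, 48, 57]

Fragment lengths:
  [0,11): 11 bp
  [11,30): 19 bp
  [30,38): 8 bp
  [38,48): 10 bp
  [48,57): 9 bp
  [57,61): 4 bp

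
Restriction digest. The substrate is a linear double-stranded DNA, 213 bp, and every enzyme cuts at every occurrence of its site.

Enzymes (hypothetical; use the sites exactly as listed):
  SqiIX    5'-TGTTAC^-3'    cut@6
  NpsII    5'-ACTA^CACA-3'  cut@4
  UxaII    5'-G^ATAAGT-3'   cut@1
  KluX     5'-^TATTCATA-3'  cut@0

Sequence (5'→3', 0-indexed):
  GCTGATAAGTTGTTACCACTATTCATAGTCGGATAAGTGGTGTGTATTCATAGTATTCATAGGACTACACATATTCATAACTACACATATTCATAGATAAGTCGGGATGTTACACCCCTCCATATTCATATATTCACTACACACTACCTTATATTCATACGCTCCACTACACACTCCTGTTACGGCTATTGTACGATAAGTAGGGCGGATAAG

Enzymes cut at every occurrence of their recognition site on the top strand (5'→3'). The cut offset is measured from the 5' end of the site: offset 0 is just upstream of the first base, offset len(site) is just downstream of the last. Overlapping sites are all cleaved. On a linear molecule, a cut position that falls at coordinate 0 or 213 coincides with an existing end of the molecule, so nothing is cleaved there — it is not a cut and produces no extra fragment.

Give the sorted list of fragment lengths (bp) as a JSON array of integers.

[3,4,4,4,9,9,9,12,12,12,12,12,13,14,14,17,17,18,18]

Per-enzyme occurrences:
  SqiIX (TGTTAC, off=6): starts [10, 107, 177] → cuts [16, 113, 183]
  NpsII (ACTACACA, off=4): starts [63, 79, 135, 165] → cuts [67, 83, 139, 169]
  UxaII (GATAAGT, off=1): starts [3, 31, 95, 194] → cuts [4, 32, 96, 195]
  KluX (TATTCATA, off=0): starts [19, 44, 53, 71, 87, 122, 151] → cuts [19, 44, 53, 71, 87, 122, 151]

All cut coordinates (distinct, sorted): [4, 16, 19, 32, 44, 53, 67, 71, 83, 87, 96, 113, 122, 139, 151, 169, 183, 195]

Fragment lengths:
  [0,4): 4 bp
  [4,16): 12 bp
  [16,19): 3 bp
  [19,32): 13 bp
  [32,44): 12 bp
  [44,53): 9 bp
  [53,67): 14 bp
  [67,71): 4 bp
  [71,83): 12 bp
  [83,87): 4 bp
  [87,96): 9 bp
  [96,113): 17 bp
  [113,122): 9 bp
  [122,139): 17 bp
  [139,151): 12 bp
  [151,169): 18 bp
  [169,183): 14 bp
  [183,195): 12 bp
  [195,213): 18 bp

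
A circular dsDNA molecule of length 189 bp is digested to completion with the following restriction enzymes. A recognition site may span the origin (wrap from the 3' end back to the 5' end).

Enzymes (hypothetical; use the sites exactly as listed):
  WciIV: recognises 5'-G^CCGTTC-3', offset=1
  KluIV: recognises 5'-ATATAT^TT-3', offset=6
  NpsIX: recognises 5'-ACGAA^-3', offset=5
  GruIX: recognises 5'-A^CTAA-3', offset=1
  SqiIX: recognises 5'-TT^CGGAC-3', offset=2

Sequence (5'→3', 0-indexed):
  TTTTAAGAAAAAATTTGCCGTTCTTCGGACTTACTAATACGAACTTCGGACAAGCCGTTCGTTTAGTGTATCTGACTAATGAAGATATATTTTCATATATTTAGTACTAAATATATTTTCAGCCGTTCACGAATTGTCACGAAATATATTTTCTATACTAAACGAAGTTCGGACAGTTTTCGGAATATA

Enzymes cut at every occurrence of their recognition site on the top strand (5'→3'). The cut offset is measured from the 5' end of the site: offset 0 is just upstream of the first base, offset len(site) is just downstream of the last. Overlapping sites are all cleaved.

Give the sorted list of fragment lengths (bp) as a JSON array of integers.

Per-enzyme occurrences:
  WciIV GCCGTTC/1: at [16, 53, 121] ⇒ [17, 54, 122]
  KluIV ATATATTT/6: at [84, 94, 110, 143, 184] ⇒ [1, 90, 100, 116, 149]
  NpsIX ACGAA/5: at [38, 128, 138, 161] ⇒ [43, 133, 143, 166]
  GruIX ACTAA/1: at [32, 74, 105, 156] ⇒ [33, 75, 106, 157]
  SqiIX TTCGGAC/2: at [23, 44, 167] ⇒ [25, 46, 169]

Pooled cuts: [1, 17, 25, 33, 43, 46, 54, 75, 90, 100, 106, 116, 122, 133, 143, 149, 157, 166, 169]

Fragments:
  1→17: 16 bp
  17→25: 8 bp
  25→33: 8 bp
  33→43: 10 bp
  43→46: 3 bp
  46→54: 8 bp
  54→75: 21 bp
  75→90: 15 bp
  90→100: 10 bp
  100→106: 6 bp
  106→116: 10 bp
  116→122: 6 bp
  122→133: 11 bp
  133→143: 10 bp
  143→149: 6 bp
  149→157: 8 bp
  157→166: 9 bp
  166→169: 3 bp
  169→1 (wrap): 189-169+1 = 21 bp

[3,3,6,6,6,8,8,8,8,9,10,10,10,10,11,15,16,21,21]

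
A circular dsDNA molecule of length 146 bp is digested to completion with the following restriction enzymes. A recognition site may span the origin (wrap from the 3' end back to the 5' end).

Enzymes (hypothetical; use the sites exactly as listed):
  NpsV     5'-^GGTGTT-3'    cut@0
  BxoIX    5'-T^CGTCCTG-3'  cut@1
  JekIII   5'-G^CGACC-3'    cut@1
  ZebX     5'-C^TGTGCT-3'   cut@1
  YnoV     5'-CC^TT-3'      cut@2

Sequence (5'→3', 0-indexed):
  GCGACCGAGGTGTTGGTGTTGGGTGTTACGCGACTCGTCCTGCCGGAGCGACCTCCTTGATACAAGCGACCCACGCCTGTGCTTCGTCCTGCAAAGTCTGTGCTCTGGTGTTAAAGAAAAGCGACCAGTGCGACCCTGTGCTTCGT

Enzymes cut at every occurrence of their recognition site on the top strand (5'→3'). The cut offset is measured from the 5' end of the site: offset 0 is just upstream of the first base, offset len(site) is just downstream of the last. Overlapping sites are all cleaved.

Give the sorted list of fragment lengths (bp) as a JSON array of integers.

Site scan:
  NpsV GGTGTT/0: at [8, 14, 21, 106] ⇒ [8, 14, 21, 106]
  BxoIX TCGTCCTG/1: at [34, 83] ⇒ [35, 84]
  JekIII GCGACC/1: at [0, 47, 65, 120, 129] ⇒ [1, 48, 66, 121, 130]
  ZebX CTGTGCT/1: at [76, 97, 135] ⇒ [77, 98, 136]
  YnoV CCTT/2: at [54] ⇒ [56]

Pooled cuts: [1, 8, 14, 21, 35, 48, 56, 66, 77, 84, 98, 106, 121, 130, 136]

Fragment lengths:
  1→8: 7 bp
  8→14: 6 bp
  14→21: 7 bp
  21→35: 14 bp
  35→48: 13 bp
  48→56: 8 bp
  56→66: 10 bp
  66→77: 11 bp
  77→84: 7 bp
  84→98: 14 bp
  98→106: 8 bp
  106→121: 15 bp
  121→130: 9 bp
  130→136: 6 bp
  136→1 (wrap): 146-136+1 = 11 bp

[6,6,7,7,7,8,8,9,10,11,11,13,14,14,15]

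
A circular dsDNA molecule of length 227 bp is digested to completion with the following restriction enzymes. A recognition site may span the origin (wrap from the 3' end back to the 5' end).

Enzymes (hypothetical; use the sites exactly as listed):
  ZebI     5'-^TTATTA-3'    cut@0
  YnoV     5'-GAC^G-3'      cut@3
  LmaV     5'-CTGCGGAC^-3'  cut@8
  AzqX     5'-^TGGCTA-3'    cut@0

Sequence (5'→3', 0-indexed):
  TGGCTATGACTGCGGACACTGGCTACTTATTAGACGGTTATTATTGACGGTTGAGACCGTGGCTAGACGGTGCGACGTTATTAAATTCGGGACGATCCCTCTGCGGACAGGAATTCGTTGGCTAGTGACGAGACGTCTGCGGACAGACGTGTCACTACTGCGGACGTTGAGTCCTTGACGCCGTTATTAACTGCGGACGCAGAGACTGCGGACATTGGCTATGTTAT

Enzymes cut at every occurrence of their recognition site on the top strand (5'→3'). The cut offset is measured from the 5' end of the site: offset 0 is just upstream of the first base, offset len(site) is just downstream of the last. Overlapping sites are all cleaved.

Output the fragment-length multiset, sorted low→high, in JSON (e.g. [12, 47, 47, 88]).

Site scan:
  ZebI (TTATTA, off=0): starts [26, 37, 77, 183] → cuts [26, 37, 77, 183]
  YnoV (GACG, off=3): starts [32, 45, 65, 73, 90, 126, 131, 145, 162, 176, 195] → cuts [35, 48, 68, 76, 93, 129, 134, 148, 165, 179, 198]
  LmaV (CTGCGGAC, off=8): starts [9, 100, 136, 157, 190, 205] → cuts [17, 108, 144, 165, 198, 213]
  AzqX (TGGCTA, off=0): starts [0, 19, 59, 118, 215] → cuts [0, 19, 59, 118, 215]

Pooled cuts: [0, 17, 19, 26, 35, 37, 48, 59, 68, 76, 77, 93, 108, 118, 129, 134, 144, 148, 165, 179, 183, 198, 213, 215]

Fragments:
  0→17: 17 bp
  17→19: 2 bp
  19→26: 7 bp
  26→35: 9 bp
  35→37: 2 bp
  37→48: 11 bp
  48→59: 11 bp
  59→68: 9 bp
  68→76: 8 bp
  76→77: 1 bp
  77→93: 16 bp
  93→108: 15 bp
  108→118: 10 bp
  118→129: 11 bp
  129→134: 5 bp
  134→144: 10 bp
  144→148: 4 bp
  148→165: 17 bp
  165→179: 14 bp
  179→183: 4 bp
  183→198: 15 bp
  198→213: 15 bp
  213→215: 2 bp
  215→0 (wrap): 227-215+0 = 12 bp

[1,2,2,2,4,4,5,7,8,9,9,10,10,11,11,11,12,14,15,15,15,16,17,17]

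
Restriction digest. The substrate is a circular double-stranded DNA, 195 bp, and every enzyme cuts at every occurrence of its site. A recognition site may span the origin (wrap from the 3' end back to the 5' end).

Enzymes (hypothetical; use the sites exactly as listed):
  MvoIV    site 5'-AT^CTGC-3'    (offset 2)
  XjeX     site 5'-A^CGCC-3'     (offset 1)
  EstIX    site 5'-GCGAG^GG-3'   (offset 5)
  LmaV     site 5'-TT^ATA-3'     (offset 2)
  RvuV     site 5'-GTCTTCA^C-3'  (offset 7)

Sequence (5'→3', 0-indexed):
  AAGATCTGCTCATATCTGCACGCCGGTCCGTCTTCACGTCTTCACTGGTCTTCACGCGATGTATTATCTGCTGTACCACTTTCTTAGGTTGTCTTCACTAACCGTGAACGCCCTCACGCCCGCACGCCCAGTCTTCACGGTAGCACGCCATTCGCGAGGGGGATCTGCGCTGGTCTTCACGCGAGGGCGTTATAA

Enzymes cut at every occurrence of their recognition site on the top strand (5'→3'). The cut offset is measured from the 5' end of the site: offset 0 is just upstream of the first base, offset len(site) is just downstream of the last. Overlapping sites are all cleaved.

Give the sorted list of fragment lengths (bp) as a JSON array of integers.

[5,6,6,6,8,8,8,8,9,10,10,11,13,13,13,15,16,30]

Scan for sites:
  MvoIV (ATCTGC, off=2): starts [3, 13, 65, 162] → cuts [5, 15, 67, 164]
  XjeX (ACGCC, off=1): starts [19, 107, 115, 123, 144] → cuts [20, 108, 116, 124, 145]
  EstIX (GCGAGGG, off=5): starts [153, 180] → cuts [158, 185]
  LmaV (TTATA, off=2): starts [189] → cuts [191]
  RvuV (GTCTTCAC, off=7): starts [29, 37, 47, 90, 130, 172] → cuts [36, 44, 54, 97, 137, 179]

Pooled cuts: [5, 15, 20, 36, 44, 54, 67, 97, 108, 116, 124, 137, 145, 158, 164, 179, 185, 191]

Fragments:
  5→15: 10 bp
  15→20: 5 bp
  20→36: 16 bp
  36→44: 8 bp
  44→54: 10 bp
  54→67: 13 bp
  67→97: 30 bp
  97→108: 11 bp
  108→116: 8 bp
  116→124: 8 bp
  124→137: 13 bp
  137→145: 8 bp
  145→158: 13 bp
  158→164: 6 bp
  164→179: 15 bp
  179→185: 6 bp
  185→191: 6 bp
  191→5 (wrap): 195-191+5 = 9 bp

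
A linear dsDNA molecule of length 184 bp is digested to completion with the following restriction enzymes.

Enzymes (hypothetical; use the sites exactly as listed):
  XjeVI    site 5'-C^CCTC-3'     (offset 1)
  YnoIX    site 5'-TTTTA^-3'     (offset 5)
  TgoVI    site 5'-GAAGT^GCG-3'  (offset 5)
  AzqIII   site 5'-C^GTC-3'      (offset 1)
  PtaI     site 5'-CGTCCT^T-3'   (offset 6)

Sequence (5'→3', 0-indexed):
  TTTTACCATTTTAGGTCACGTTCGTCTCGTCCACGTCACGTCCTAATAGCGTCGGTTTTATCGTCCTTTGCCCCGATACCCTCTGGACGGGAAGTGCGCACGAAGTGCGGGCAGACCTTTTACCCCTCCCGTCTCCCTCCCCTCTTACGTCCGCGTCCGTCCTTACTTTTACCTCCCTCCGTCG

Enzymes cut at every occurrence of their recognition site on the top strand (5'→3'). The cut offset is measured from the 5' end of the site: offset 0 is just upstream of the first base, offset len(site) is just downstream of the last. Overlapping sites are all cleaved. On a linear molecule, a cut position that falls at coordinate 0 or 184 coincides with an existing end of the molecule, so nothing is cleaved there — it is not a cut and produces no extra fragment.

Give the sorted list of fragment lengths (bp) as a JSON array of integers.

Scan for sites:
  XjeVI (CCCTC, off=1): starts [78, 123, 134, 139, 174] → cuts [79, 124, 135, 140, 175]
  YnoIX (TTTTA, off=5): starts [0, 8, 55, 117, 166] → cuts [5, 13, 60, 122, 171]
  TgoVI (GAAGTGCG, off=5): starts [90, 101] → cuts [95, 106]
  AzqIII (CGTC, off=1): starts [22, 27, 33, 38, 49, 61, 129, 147, 153, 157, 179] → cuts [23, 28, 34, 39, 50, 62, 130, 148, 154, 158, 180]
  PtaI (CGTCCTT, off=6): starts [61, 157] → cuts [67, 163]

Pooled cuts: [5, 13, 23, 28, 34, 39, 50, 60, 62, 67, 79, 95, 106, 122, 124, 130, 135, 140, 148, 154, 158, 163, 171, 175, 180]

Fragment lengths:
  [0,5): 5 bp
  [5,13): 8 bp
  [13,23): 10 bp
  [23,28): 5 bp
  [28,34): 6 bp
  [34,39): 5 bp
  [39,50): 11 bp
  [50,60): 10 bp
  [60,62): 2 bp
  [62,67): 5 bp
  [67,79): 12 bp
  [79,95): 16 bp
  [95,106): 11 bp
  [106,122): 16 bp
  [122,124): 2 bp
  [124,130): 6 bp
  [130,135): 5 bp
  [135,140): 5 bp
  [140,148): 8 bp
  [148,154): 6 bp
  [154,158): 4 bp
  [158,163): 5 bp
  [163,171): 8 bp
  [171,175): 4 bp
  [175,180): 5 bp
  [180,184): 4 bp

[2,2,4,4,4,5,5,5,5,5,5,5,5,6,6,6,8,8,8,10,10,11,11,12,16,16]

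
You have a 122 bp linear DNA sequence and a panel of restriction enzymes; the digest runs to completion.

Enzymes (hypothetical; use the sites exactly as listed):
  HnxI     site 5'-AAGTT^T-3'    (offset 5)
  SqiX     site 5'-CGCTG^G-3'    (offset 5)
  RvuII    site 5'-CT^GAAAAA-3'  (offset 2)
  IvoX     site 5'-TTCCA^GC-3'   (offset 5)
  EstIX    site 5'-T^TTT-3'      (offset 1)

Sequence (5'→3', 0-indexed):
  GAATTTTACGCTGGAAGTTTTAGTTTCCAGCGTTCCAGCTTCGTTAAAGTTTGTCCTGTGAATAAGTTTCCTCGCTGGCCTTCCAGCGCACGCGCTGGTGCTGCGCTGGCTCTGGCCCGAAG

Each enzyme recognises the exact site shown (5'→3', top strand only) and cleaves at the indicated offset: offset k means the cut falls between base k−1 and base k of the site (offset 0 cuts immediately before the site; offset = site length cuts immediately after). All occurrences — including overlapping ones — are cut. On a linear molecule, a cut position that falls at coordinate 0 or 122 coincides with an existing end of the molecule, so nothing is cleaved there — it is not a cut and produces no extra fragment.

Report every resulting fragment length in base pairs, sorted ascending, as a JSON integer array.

[1,4,5,8,8,9,9,10,11,12,14,14,17]

Scan for sites:
  HnxI (AAGTTT, off=5): starts [14, 46, 63] → cuts [19, 51, 68]
  SqiX (CGCTGG, off=5): starts [8, 72, 92, 103] → cuts [13, 77, 97, 108]
  RvuII (CTGAAAAA, off=2): no sites
  IvoX (TTCCAGC, off=5): starts [24, 32, 80] → cuts [29, 37, 85]
  EstIX (TTTT, off=1): starts [3, 17] → cuts [4, 18]

All cut coordinates (distinct, sorted): [4, 13, 18, 19, 29, 37, 51, 68, 77, 85, 97, 108]

Fragment lengths:
  [0,4): 4 bp
  [4,13): 9 bp
  [13,18): 5 bp
  [18,19): 1 bp
  [19,29): 10 bp
  [29,37): 8 bp
  [37,51): 14 bp
  [51,68): 17 bp
  [68,77): 9 bp
  [77,85): 8 bp
  [85,97): 12 bp
  [97,108): 11 bp
  [108,122): 14 bp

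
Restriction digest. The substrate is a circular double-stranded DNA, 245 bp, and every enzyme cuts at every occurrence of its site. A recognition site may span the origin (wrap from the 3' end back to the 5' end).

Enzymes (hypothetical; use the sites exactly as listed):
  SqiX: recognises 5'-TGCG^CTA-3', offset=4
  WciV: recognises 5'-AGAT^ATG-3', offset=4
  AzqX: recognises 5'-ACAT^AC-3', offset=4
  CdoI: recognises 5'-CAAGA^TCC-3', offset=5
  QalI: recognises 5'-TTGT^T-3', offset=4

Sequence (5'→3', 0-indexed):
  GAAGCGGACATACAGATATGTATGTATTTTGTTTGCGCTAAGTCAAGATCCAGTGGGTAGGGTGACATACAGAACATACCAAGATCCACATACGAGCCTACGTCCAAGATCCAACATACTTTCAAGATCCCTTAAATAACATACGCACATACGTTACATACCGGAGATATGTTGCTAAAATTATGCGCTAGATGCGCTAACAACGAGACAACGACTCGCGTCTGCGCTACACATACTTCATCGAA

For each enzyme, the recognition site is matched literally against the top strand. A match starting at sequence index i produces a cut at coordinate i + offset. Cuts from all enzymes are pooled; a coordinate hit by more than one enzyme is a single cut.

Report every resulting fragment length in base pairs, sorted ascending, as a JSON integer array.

Scan for sites:
  SqiX TGCGCTA/4: at [33, 183, 192, 222] ⇒ [37, 187, 196, 226]
  WciV AGATATG/4: at [13, 164] ⇒ [17, 168]
  AzqX ACATAC/4: at [7, 64, 73, 87, 113, 138, 146, 155, 230] ⇒ [11, 68, 77, 91, 117, 142, 150, 159, 234]
  CdoI CAAGATCC/5: at [43, 79, 104, 122] ⇒ [48, 84, 109, 127]
  QalI TTGTT/4: at [28] ⇒ [32]

Pooled cuts: [11, 17, 32, 37, 48, 68, 77, 84, 91, 109, 117, 127, 142, 150, 159, 168, 187, 196, 226, 234]

Fragment lengths:
  11→17: 6 bp
  17→32: 15 bp
  32→37: 5 bp
  37→48: 11 bp
  48→68: 20 bp
  68→77: 9 bp
  77→84: 7 bp
  84→91: 7 bp
  91→109: 18 bp
  109→117: 8 bp
  117→127: 10 bp
  127→142: 15 bp
  142→150: 8 bp
  150→159: 9 bp
  159→168: 9 bp
  168→187: 19 bp
  187→196: 9 bp
  196→226: 30 bp
  226→234: 8 bp
  234→11 (wrap): 245-234+11 = 22 bp

[5,6,7,7,8,8,8,9,9,9,9,10,11,15,15,18,19,20,22,30]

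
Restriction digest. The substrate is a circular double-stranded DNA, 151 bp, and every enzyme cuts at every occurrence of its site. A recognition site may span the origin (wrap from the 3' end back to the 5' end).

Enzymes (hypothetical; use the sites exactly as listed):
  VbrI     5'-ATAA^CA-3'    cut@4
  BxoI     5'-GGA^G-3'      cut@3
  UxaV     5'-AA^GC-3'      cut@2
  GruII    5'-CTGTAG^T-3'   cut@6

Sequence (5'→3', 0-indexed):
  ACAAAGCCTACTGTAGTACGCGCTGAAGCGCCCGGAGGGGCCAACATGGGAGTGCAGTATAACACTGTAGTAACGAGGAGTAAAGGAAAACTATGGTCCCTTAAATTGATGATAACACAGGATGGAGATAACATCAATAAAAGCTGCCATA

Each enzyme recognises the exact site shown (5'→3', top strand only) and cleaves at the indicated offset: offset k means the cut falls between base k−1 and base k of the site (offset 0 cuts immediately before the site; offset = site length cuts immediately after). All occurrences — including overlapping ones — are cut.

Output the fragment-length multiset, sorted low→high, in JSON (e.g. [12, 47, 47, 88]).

Site scan:
  VbrI ATAACA/4: at [58, 111, 127, 148] ⇒ [1, 62, 115, 131]
  BxoI GGAG/3: at [33, 48, 76, 123] ⇒ [36, 51, 79, 126]
  UxaV AAGC/2: at [3, 25, 140] ⇒ [5, 27, 142]
  GruII CTGTAGT/6: at [10, 64] ⇒ [16, 70]

Pooled cuts: [1, 5, 16, 27, 36, 51, 62, 70, 79, 115, 126, 131, 142]

Fragments:
  1→5: 4 bp
  5→16: 11 bp
  16→27: 11 bp
  27→36: 9 bp
  36→51: 15 bp
  51→62: 11 bp
  62→70: 8 bp
  70→79: 9 bp
  79→115: 36 bp
  115→126: 11 bp
  126→131: 5 bp
  131→142: 11 bp
  142→1 (wrap): 151-142+1 = 10 bp

[4,5,8,9,9,10,11,11,11,11,11,15,36]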